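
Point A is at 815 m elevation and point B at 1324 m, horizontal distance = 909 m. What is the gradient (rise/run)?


gradient = (1324 - 815) / 909 = 509 / 909 = 0.56

0.56


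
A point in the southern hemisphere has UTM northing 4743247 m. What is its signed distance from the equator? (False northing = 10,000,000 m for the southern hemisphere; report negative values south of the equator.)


For southern: actual = 4743247 - 10000000 = -5256753 m

-5256753 m


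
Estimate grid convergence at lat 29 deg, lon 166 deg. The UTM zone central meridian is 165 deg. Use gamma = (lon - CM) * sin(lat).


gamma = (166 - 165) * sin(29) = 1 * 0.48481 = 0.485 degrees

0.485 degrees


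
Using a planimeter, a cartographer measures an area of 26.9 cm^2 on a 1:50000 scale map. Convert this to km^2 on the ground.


ground_area = 26.9 * (50000/100)^2 = 6725000.0 m^2 = 6.725 km^2

6.725 km^2


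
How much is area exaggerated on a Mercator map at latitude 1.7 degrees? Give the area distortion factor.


area_distortion = 1/cos^2(1.7) = 1.001

1.001


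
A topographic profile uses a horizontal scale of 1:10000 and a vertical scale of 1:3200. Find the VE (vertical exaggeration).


VE = horizontal_scale / vertical_scale = 10000 / 3200 = 3.125 ≈ 3.1

3.1x


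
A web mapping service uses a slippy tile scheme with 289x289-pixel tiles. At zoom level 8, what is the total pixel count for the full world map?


tiles per axis = 2^8 = 256
total tiles = 256^2 = 65536
pixels per axis = 256 * 289 = 73984
total pixels = 73984^2 = 5473632256

5473632256 pixels


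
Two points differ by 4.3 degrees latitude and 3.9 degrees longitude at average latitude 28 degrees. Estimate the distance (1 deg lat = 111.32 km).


dlat_km = 4.3 * 111.32 = 478.676
dlon_km = 3.9 * 111.32 * cos(28) ≈ 383.33
dist = sqrt(478.676^2 + 383.33^2) ≈ 613.2 km

613.2 km


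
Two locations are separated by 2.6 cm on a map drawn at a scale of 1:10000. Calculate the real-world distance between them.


ground = 2.6 cm * 10000 / 100 = 260.0 m

260.0 m


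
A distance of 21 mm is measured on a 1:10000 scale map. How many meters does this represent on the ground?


ground = 21 mm * 10000 / 1000 = 210.0 m

210.0 m


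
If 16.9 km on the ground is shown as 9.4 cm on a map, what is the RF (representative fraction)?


ground = 16.9 km = 1690000 cm; RF denominator = ground / map = 1690000 / 9.4 ≈ 179787; RF = 1:179787

1:179787


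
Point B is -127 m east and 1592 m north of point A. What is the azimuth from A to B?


az = atan2(-127, 1592) = -4.6 deg
adjusted to 0-360: 355.4 degrees

355.4 degrees


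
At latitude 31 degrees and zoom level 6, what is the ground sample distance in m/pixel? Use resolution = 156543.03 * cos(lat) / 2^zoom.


res = 156543.03 * cos(31) / 2^6 = 156543.03 * 0.8571673 / 64 = 2096.62 m/pixel

2096.62 m/pixel


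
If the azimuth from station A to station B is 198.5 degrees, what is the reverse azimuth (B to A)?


back azimuth = (198.5 + 180) mod 360 = 18.5 degrees

18.5 degrees


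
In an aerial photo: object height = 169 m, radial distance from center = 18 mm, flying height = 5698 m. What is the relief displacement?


d = h * r / H = 169 * 18 / 5698 = 0.53 mm

0.53 mm


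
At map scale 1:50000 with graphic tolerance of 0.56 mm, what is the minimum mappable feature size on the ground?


ground = 0.56 mm * 50000 / 1000 = 28.0 m

28.0 m


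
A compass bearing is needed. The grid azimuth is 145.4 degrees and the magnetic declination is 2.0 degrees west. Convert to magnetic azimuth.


magnetic azimuth = grid azimuth - declination (east +ve)
mag_az = 145.4 - -2.0 = 147.4 degrees

147.4 degrees


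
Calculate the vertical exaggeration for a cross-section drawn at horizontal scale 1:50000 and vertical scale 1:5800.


VE = horizontal_scale / vertical_scale = 50000 / 5800 ≈ 8.6

8.6x


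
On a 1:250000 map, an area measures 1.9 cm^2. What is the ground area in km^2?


ground_area = 1.9 * (250000/100)^2 = 11875000.0 m^2 = 11.875 km^2

11.875 km^2


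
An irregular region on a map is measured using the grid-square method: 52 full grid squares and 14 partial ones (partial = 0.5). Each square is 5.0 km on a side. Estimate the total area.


effective squares = 52 + 14 * 0.5 = 59.0
area = 59.0 * 25.0 = 1475.0 km^2

1475.0 km^2


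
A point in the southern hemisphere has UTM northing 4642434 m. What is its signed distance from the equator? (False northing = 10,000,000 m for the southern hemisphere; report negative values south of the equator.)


For southern: actual = 4642434 - 10000000 = -5357566 m

-5357566 m


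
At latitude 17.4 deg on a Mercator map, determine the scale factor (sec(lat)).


SF = 1 / cos(17.4) = 1 / 0.95424 = 1.048

1.048


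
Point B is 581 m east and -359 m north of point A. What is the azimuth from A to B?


az = atan2(581, -359) = 121.7 deg
adjusted to 0-360: 121.7 degrees

121.7 degrees


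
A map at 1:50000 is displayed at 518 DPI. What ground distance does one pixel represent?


pixel_cm = 2.54 / 518 ≈ 0.004903 cm
ground = pixel_cm * 50000 / 100 = 2.54 * 50000 / (518 * 100) = 127000 / 51800 ≈ 2.45 m

2.45 m


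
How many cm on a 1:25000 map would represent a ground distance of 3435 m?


map_cm = 3435 * 100 / 25000 = 13.74 cm

13.74 cm


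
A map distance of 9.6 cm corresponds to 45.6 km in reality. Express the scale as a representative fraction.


ground = 45.6 km = 4560000 cm; RF denominator = ground / map = 4560000 / 9.6 = 475000; RF = 1:475000

1:475000


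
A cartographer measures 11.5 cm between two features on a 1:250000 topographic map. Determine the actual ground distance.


ground = 11.5 cm * 250000 / 100 = 28750.0 m = 28.75 km

28.75 km


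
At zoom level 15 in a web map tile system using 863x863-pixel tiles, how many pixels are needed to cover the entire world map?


tiles per axis = 2^15 = 32768
total tiles = 32768^2 = 1073741824
pixels per axis = 32768 * 863 = 28278784
total pixels = 28278784^2 = 799689624518656

799689624518656 pixels


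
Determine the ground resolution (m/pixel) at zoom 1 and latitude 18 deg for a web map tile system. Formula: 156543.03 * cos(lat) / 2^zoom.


res = 156543.03 * cos(18) / 2^1 = 156543.03 * 0.95105652 / 2 = 74440.63 m/pixel

74440.63 m/pixel


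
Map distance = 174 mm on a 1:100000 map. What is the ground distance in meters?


ground = 174 mm * 100000 / 1000 = 17400.0 m

17400.0 m


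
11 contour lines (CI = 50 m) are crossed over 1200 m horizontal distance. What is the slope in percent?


elevation change = 11 * 50 = 550 m
slope = 550 / 1200 * 100 = 45.8%

45.8%


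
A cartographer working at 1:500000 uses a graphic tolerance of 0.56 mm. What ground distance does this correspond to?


ground = 0.56 mm * 500000 / 1000 = 280.0 m

280.0 m


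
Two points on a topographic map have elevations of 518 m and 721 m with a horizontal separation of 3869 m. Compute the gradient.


gradient = (721 - 518) / 3869 = 203 / 3869 = 0.0525

0.0525


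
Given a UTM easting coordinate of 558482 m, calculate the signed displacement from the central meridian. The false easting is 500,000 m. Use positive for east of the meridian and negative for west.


displacement = 558482 - 500000 = 58482 m

58482 m


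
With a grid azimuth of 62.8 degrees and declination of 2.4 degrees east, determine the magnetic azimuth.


magnetic azimuth = grid azimuth - declination (east +ve)
mag_az = 62.8 - 2.4 = 60.4 degrees

60.4 degrees


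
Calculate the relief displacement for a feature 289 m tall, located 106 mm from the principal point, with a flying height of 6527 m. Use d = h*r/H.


d = h * r / H = 289 * 106 / 6527 = 4.69 mm

4.69 mm


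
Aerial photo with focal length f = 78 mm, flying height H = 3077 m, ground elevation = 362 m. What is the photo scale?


scale = f / (H - h) = 78 mm / 2715 m = 78 / 2715000 = 1:34808

1:34808


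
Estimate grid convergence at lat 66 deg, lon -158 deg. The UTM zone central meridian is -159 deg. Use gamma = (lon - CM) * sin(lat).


gamma = (-158 - -159) * sin(66) = 1 * 0.913545 = 0.914 degrees

0.914 degrees


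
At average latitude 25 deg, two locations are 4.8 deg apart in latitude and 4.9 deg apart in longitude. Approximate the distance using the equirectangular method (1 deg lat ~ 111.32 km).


dlat_km = 4.8 * 111.32 = 534.336
dlon_km = 4.9 * 111.32 * cos(25) ≈ 494.362
dist = sqrt(534.336^2 + 494.362^2) ≈ 727.9 km

727.9 km


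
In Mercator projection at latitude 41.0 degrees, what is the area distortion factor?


area_distortion = 1/cos^2(41.0) = 1.756

1.756


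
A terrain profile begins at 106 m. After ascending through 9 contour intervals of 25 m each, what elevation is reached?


elevation = 106 + 9 * 25 = 331 m

331 m


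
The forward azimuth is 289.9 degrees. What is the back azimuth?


back azimuth = (289.9 + 180) mod 360 = 109.9 degrees

109.9 degrees


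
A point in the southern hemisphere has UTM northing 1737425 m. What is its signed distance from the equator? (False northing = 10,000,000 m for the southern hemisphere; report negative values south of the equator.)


For southern: actual = 1737425 - 10000000 = -8262575 m

-8262575 m


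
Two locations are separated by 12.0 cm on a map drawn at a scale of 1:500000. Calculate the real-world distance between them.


ground = 12.0 cm * 500000 / 100 = 60000.0 m = 60.0 km

60.0 km


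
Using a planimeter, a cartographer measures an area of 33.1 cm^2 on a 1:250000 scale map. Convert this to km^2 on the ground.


ground_area = 33.1 * (250000/100)^2 = 206875000.0 m^2 = 206.875 km^2

206.875 km^2


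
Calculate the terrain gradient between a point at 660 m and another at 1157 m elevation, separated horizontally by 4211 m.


gradient = (1157 - 660) / 4211 = 497 / 4211 = 0.118

0.118


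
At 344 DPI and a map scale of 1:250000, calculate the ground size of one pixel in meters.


pixel_cm = 2.54 / 344 ≈ 0.007384 cm
ground = pixel_cm * 250000 / 100 = 2.54 * 250000 / (344 * 100) = 635000 / 34400 ≈ 18.46 m

18.46 m


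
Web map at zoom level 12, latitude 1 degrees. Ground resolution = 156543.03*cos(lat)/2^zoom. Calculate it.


res = 156543.03 * cos(1) / 2^12 = 156543.03 * 0.9998477 / 4096 = 38.21 m/pixel

38.21 m/pixel


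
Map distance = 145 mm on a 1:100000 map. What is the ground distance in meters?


ground = 145 mm * 100000 / 1000 = 14500.0 m

14500.0 m


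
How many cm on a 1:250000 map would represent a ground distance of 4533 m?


map_cm = 4533 * 100 / 250000 = 1.8132 cm ≈ 1.81 cm

1.81 cm


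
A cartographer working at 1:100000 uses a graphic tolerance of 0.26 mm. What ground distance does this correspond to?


ground = 0.26 mm * 100000 / 1000 = 26.0 m

26.0 m


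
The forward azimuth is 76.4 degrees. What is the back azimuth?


back azimuth = (76.4 + 180) mod 360 = 256.4 degrees

256.4 degrees


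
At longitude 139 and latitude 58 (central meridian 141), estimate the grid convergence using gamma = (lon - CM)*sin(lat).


gamma = (139 - 141) * sin(58) = -2 * 0.848048 = -1.696 degrees

-1.696 degrees


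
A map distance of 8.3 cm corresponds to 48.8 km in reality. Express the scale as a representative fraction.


ground = 48.8 km = 4880000 cm; RF denominator = ground / map = 4880000 / 8.3 ≈ 587952; RF = 1:587952

1:587952


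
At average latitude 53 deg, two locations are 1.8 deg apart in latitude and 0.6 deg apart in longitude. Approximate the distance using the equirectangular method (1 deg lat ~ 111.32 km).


dlat_km = 1.8 * 111.32 = 200.376
dlon_km = 0.6 * 111.32 * cos(53) ≈ 40.196
dist = sqrt(200.376^2 + 40.196^2) ≈ 204.4 km

204.4 km


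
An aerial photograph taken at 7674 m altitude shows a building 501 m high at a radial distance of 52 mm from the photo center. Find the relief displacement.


d = h * r / H = 501 * 52 / 7674 = 3.39 mm

3.39 mm


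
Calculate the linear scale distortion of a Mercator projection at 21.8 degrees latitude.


SF = 1 / cos(21.8) = 1 / 0.928486 = 1.077

1.077


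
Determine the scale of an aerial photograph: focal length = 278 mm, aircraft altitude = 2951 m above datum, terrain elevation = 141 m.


scale = f / (H - h) = 278 mm / 2810 m = 278 / 2810000 = 1:10108

1:10108


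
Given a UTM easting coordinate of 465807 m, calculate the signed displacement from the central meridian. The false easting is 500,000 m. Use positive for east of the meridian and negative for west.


displacement = 465807 - 500000 = -34193 m

-34193 m


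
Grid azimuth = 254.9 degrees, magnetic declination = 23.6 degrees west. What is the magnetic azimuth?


magnetic azimuth = grid azimuth - declination (east +ve)
mag_az = 254.9 - -23.6 = 278.5 degrees

278.5 degrees


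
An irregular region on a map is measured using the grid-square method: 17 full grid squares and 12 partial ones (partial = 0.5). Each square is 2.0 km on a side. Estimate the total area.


effective squares = 17 + 12 * 0.5 = 23.0
area = 23.0 * 4.0 = 92.0 km^2

92.0 km^2


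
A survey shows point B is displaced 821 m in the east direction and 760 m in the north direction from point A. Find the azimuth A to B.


az = atan2(821, 760) = 47.2 deg
adjusted to 0-360: 47.2 degrees

47.2 degrees


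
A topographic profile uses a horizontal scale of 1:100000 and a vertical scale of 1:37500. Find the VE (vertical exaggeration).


VE = horizontal_scale / vertical_scale = 100000 / 37500 ≈ 2.7

2.7x


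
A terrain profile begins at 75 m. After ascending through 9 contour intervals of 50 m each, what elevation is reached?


elevation = 75 + 9 * 50 = 525 m

525 m


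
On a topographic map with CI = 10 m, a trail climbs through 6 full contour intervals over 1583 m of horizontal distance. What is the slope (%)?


elevation change = 6 * 10 = 60 m
slope = 60 / 1583 * 100 = 3.8%

3.8%


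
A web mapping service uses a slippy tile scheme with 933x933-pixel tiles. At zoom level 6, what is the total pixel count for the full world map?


tiles per axis = 2^6 = 64
total tiles = 64^2 = 4096
pixels per axis = 64 * 933 = 59712
total pixels = 59712^2 = 3565522944

3565522944 pixels


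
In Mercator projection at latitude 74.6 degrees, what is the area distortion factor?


area_distortion = 1/cos^2(74.6) = 14.18

14.18


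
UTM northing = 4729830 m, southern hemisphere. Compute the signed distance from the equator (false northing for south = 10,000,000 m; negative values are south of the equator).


For southern: actual = 4729830 - 10000000 = -5270170 m

-5270170 m


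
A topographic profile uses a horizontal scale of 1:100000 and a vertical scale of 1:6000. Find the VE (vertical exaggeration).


VE = horizontal_scale / vertical_scale = 100000 / 6000 ≈ 16.7

16.7x


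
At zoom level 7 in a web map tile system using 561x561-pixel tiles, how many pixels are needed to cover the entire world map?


tiles per axis = 2^7 = 128
total tiles = 128^2 = 16384
pixels per axis = 128 * 561 = 71808
total pixels = 71808^2 = 5156388864

5156388864 pixels


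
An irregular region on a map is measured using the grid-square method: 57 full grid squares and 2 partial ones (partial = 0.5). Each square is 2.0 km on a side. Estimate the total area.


effective squares = 57 + 2 * 0.5 = 58.0
area = 58.0 * 4.0 = 232.0 km^2

232.0 km^2


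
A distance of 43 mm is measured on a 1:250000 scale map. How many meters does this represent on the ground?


ground = 43 mm * 250000 / 1000 = 10750.0 m

10750.0 m


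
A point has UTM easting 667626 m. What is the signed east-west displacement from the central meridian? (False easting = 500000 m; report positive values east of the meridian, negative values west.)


displacement = 667626 - 500000 = 167626 m

167626 m


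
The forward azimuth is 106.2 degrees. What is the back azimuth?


back azimuth = (106.2 + 180) mod 360 = 286.2 degrees

286.2 degrees


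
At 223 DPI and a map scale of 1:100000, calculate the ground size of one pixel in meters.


pixel_cm = 2.54 / 223 ≈ 0.01139 cm
ground = pixel_cm * 100000 / 100 = 2.54 * 100000 / (223 * 100) = 254000 / 22300 ≈ 11.39 m

11.39 m


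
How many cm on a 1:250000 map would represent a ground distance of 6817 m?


map_cm = 6817 * 100 / 250000 = 2.7268 cm ≈ 2.73 cm

2.73 cm


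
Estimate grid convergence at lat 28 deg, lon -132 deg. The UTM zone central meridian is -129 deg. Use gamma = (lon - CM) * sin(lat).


gamma = (-132 - -129) * sin(28) = -3 * 0.469472 = -1.408 degrees

-1.408 degrees


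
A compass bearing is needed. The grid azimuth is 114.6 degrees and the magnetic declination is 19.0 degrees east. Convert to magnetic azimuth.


magnetic azimuth = grid azimuth - declination (east +ve)
mag_az = 114.6 - 19.0 = 95.6 degrees

95.6 degrees


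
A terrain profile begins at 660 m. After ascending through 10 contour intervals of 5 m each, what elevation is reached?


elevation = 660 + 10 * 5 = 710 m

710 m


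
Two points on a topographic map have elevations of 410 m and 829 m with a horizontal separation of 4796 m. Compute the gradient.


gradient = (829 - 410) / 4796 = 419 / 4796 = 0.0874

0.0874


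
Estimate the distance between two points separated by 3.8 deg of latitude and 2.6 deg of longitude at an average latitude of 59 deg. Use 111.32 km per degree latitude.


dlat_km = 3.8 * 111.32 = 423.016
dlon_km = 2.6 * 111.32 * cos(59) ≈ 149.069
dist = sqrt(423.016^2 + 149.069^2) ≈ 448.5 km

448.5 km


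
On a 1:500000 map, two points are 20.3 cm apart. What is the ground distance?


ground = 20.3 cm * 500000 / 100 = 101500.0 m = 101.5 km

101.5 km


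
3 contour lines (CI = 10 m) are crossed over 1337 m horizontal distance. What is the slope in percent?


elevation change = 3 * 10 = 30 m
slope = 30 / 1337 * 100 = 2.2%

2.2%


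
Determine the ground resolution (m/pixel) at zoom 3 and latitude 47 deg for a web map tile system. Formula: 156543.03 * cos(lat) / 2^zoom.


res = 156543.03 * cos(47) / 2^3 = 156543.03 * 0.68199836 / 8 = 13345.26 m/pixel

13345.26 m/pixel


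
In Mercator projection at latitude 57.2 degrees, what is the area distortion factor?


area_distortion = 1/cos^2(57.2) = 3.408

3.408


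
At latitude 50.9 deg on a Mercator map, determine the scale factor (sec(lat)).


SF = 1 / cos(50.9) = 1 / 0.630676 = 1.586

1.586


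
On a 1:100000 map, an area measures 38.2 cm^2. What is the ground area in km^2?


ground_area = 38.2 * (100000/100)^2 = 38200000.0 m^2 = 38.2 km^2

38.2 km^2


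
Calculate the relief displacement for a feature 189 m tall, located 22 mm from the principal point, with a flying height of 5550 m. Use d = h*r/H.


d = h * r / H = 189 * 22 / 5550 = 0.75 mm

0.75 mm


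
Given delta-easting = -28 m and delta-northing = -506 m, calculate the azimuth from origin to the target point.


az = atan2(-28, -506) = -176.8 deg
adjusted to 0-360: 183.2 degrees

183.2 degrees


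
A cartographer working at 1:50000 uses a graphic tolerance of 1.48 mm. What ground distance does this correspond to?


ground = 1.48 mm * 50000 / 1000 = 74.0 m

74.0 m


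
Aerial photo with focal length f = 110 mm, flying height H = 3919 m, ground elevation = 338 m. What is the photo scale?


scale = f / (H - h) = 110 mm / 3581 m = 110 / 3581000 = 1:32555

1:32555


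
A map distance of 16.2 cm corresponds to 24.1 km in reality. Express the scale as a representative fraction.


ground = 24.1 km = 2410000 cm; RF denominator = ground / map = 2410000 / 16.2 ≈ 148765; RF = 1:148765

1:148765


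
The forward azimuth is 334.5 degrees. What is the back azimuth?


back azimuth = (334.5 + 180) mod 360 = 154.5 degrees

154.5 degrees


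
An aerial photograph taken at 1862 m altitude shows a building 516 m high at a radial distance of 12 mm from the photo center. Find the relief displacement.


d = h * r / H = 516 * 12 / 1862 = 3.33 mm

3.33 mm


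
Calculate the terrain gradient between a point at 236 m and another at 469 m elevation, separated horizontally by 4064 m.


gradient = (469 - 236) / 4064 = 233 / 4064 = 0.0573

0.0573


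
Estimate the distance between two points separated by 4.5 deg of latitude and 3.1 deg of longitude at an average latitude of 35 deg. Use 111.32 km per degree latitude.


dlat_km = 4.5 * 111.32 = 500.94
dlon_km = 3.1 * 111.32 * cos(35) ≈ 282.683
dist = sqrt(500.94^2 + 282.683^2) ≈ 575.2 km

575.2 km


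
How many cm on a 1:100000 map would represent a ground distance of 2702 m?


map_cm = 2702 * 100 / 100000 = 2.702 cm ≈ 2.7 cm

2.7 cm


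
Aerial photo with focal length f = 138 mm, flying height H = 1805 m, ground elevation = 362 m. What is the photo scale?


scale = f / (H - h) = 138 mm / 1443 m = 138 / 1443000 = 1:10457

1:10457


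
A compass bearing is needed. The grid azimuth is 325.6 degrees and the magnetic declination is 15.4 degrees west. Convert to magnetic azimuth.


magnetic azimuth = grid azimuth - declination (east +ve)
mag_az = 325.6 - -15.4 = 341.0 degrees

341.0 degrees


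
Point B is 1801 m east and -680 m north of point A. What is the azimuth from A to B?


az = atan2(1801, -680) = 110.7 deg
adjusted to 0-360: 110.7 degrees

110.7 degrees


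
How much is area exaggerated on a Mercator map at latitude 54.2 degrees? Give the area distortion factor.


area_distortion = 1/cos^2(54.2) = 2.922

2.922


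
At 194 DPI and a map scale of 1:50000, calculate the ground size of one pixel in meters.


pixel_cm = 2.54 / 194 ≈ 0.013093 cm
ground = pixel_cm * 50000 / 100 = 2.54 * 50000 / (194 * 100) = 127000 / 19400 ≈ 6.55 m

6.55 m


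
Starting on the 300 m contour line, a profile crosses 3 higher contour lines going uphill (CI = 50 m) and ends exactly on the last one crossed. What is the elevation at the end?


elevation = 300 + 3 * 50 = 450 m

450 m


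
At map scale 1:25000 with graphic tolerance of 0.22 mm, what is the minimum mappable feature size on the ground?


ground = 0.22 mm * 25000 / 1000 = 5.5 m

5.5 m


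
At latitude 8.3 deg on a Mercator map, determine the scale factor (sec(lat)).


SF = 1 / cos(8.3) = 1 / 0.989526 = 1.011

1.011


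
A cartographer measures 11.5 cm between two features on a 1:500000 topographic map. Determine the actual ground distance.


ground = 11.5 cm * 500000 / 100 = 57500.0 m = 57.5 km

57.5 km


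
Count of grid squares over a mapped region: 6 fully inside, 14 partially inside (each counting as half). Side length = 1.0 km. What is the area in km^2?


effective squares = 6 + 14 * 0.5 = 13.0
area = 13.0 * 1.0 = 13.0 km^2

13.0 km^2


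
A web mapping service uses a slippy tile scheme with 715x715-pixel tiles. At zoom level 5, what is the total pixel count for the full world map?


tiles per axis = 2^5 = 32
total tiles = 32^2 = 1024
pixels per axis = 32 * 715 = 22880
total pixels = 22880^2 = 523494400

523494400 pixels


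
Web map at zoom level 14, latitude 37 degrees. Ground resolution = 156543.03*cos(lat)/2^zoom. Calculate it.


res = 156543.03 * cos(37) / 2^14 = 156543.03 * 0.79863551 / 16384 = 7.63 m/pixel

7.63 m/pixel


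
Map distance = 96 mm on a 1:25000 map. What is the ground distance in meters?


ground = 96 mm * 25000 / 1000 = 2400.0 m

2400.0 m


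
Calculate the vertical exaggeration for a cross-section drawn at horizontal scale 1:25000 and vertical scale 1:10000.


VE = horizontal_scale / vertical_scale = 25000 / 10000 = 2.5

2.5x


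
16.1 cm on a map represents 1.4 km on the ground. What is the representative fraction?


ground = 1.4 km = 140000 cm; RF denominator = ground / map = 140000 / 16.1 ≈ 8696; RF = 1:8696

1:8696


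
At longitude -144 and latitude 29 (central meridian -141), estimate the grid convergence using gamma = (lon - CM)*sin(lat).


gamma = (-144 - -141) * sin(29) = -3 * 0.48481 = -1.454 degrees

-1.454 degrees


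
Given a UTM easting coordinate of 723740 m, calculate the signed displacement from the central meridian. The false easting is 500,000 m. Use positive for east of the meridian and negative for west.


displacement = 723740 - 500000 = 223740 m

223740 m


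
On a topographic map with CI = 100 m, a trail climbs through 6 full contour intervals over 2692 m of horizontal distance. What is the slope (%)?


elevation change = 6 * 100 = 600 m
slope = 600 / 2692 * 100 = 22.3%

22.3%


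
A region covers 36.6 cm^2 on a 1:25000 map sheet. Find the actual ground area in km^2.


ground_area = 36.6 * (25000/100)^2 = 2287500.0 m^2 = 2.2875 km^2 ≈ 2.288 km^2

2.288 km^2


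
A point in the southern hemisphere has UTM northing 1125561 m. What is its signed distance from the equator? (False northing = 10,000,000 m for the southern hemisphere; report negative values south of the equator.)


For southern: actual = 1125561 - 10000000 = -8874439 m

-8874439 m


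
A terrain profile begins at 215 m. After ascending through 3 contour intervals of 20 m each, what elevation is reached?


elevation = 215 + 3 * 20 = 275 m

275 m


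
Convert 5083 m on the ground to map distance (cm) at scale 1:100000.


map_cm = 5083 * 100 / 100000 = 5.083 cm ≈ 5.08 cm

5.08 cm


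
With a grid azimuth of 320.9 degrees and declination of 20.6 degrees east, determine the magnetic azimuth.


magnetic azimuth = grid azimuth - declination (east +ve)
mag_az = 320.9 - 20.6 = 300.3 degrees

300.3 degrees


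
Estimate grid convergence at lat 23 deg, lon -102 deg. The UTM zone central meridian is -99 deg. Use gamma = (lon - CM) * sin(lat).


gamma = (-102 - -99) * sin(23) = -3 * 0.390731 = -1.172 degrees

-1.172 degrees


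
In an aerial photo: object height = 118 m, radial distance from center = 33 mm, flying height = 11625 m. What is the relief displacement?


d = h * r / H = 118 * 33 / 11625 = 0.33 mm

0.33 mm


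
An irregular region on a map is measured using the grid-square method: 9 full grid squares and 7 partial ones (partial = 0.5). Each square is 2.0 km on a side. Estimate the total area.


effective squares = 9 + 7 * 0.5 = 12.5
area = 12.5 * 4.0 = 50.0 km^2

50.0 km^2


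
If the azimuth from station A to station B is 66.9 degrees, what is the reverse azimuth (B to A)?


back azimuth = (66.9 + 180) mod 360 = 246.9 degrees

246.9 degrees


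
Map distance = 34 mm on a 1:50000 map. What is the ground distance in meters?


ground = 34 mm * 50000 / 1000 = 1700.0 m

1700.0 m


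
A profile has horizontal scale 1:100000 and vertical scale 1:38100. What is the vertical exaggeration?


VE = horizontal_scale / vertical_scale = 100000 / 38100 ≈ 2.6

2.6x


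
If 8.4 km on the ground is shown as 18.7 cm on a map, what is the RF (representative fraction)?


ground = 8.4 km = 840000 cm; RF denominator = ground / map = 840000 / 18.7 ≈ 44920; RF = 1:44920

1:44920


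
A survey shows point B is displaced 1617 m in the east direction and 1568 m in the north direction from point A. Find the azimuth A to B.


az = atan2(1617, 1568) = 45.9 deg
adjusted to 0-360: 45.9 degrees

45.9 degrees


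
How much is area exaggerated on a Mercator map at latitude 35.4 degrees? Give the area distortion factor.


area_distortion = 1/cos^2(35.4) = 1.505

1.505


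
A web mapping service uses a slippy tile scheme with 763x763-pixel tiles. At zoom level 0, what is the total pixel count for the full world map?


tiles per axis = 2^0 = 1
total tiles = 1^2 = 1
pixels per axis = 1 * 763 = 763
total pixels = 763^2 = 582169

582169 pixels


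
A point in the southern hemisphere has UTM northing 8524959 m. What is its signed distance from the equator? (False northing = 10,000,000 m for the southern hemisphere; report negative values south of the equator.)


For southern: actual = 8524959 - 10000000 = -1475041 m

-1475041 m


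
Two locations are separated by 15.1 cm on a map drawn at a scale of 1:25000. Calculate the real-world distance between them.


ground = 15.1 cm * 25000 / 100 = 3775.0 m = 3.775 km

3.775 km


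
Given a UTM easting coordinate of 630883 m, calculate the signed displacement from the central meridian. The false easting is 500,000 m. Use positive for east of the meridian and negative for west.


displacement = 630883 - 500000 = 130883 m

130883 m


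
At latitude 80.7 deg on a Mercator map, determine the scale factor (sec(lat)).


SF = 1 / cos(80.7) = 1 / 0.161604 = 6.188

6.188


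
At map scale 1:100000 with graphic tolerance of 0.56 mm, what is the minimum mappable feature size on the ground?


ground = 0.56 mm * 100000 / 1000 = 56.0 m

56.0 m


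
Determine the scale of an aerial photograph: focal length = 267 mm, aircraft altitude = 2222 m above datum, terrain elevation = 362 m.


scale = f / (H - h) = 267 mm / 1860 m = 267 / 1860000 = 1:6966

1:6966


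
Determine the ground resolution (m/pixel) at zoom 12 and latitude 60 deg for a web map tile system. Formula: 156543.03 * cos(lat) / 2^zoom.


res = 156543.03 * cos(60) / 2^12 = 156543.03 * 0.5 / 4096 = 19.11 m/pixel

19.11 m/pixel


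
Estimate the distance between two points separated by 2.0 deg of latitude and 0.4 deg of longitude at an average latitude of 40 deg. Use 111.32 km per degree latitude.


dlat_km = 2.0 * 111.32 = 222.64
dlon_km = 0.4 * 111.32 * cos(40) ≈ 34.11
dist = sqrt(222.64^2 + 34.11^2) ≈ 225.2 km

225.2 km


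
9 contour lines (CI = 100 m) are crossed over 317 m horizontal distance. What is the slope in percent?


elevation change = 9 * 100 = 900 m
slope = 900 / 317 * 100 = 283.9%

283.9%


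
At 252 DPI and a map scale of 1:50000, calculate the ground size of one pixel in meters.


pixel_cm = 2.54 / 252 ≈ 0.010079 cm
ground = pixel_cm * 50000 / 100 = 2.54 * 50000 / (252 * 100) = 127000 / 25200 ≈ 5.04 m

5.04 m


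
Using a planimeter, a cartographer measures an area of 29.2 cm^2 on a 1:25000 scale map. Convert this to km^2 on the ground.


ground_area = 29.2 * (25000/100)^2 = 1825000.0 m^2 = 1.825 km^2

1.825 km^2


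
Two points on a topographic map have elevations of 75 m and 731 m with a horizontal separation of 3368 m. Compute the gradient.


gradient = (731 - 75) / 3368 = 656 / 3368 = 0.1948

0.1948


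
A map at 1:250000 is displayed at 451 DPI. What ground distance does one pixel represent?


pixel_cm = 2.54 / 451 ≈ 0.005632 cm
ground = pixel_cm * 250000 / 100 = 2.54 * 250000 / (451 * 100) = 635000 / 45100 ≈ 14.08 m

14.08 m


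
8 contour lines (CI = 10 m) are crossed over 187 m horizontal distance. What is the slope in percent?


elevation change = 8 * 10 = 80 m
slope = 80 / 187 * 100 = 42.8%

42.8%


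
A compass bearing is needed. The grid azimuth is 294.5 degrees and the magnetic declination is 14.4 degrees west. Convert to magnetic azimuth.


magnetic azimuth = grid azimuth - declination (east +ve)
mag_az = 294.5 - -14.4 = 308.9 degrees

308.9 degrees


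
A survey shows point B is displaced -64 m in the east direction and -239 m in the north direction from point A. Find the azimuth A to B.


az = atan2(-64, -239) = -165.0 deg
adjusted to 0-360: 195.0 degrees

195.0 degrees


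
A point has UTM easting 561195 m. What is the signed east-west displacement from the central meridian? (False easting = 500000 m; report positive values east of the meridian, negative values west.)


displacement = 561195 - 500000 = 61195 m

61195 m


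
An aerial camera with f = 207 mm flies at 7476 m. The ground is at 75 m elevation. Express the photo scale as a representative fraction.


scale = f / (H - h) = 207 mm / 7401 m = 207 / 7401000 = 1:35754

1:35754


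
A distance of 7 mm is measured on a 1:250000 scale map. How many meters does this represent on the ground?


ground = 7 mm * 250000 / 1000 = 1750.0 m

1750.0 m


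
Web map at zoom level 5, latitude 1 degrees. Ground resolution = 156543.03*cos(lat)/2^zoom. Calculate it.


res = 156543.03 * cos(1) / 2^5 = 156543.03 * 0.9998477 / 32 = 4891.22 m/pixel

4891.22 m/pixel


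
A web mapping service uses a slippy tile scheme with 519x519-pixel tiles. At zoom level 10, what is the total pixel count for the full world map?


tiles per axis = 2^10 = 1024
total tiles = 1024^2 = 1048576
pixels per axis = 1024 * 519 = 531456
total pixels = 531456^2 = 282445479936

282445479936 pixels


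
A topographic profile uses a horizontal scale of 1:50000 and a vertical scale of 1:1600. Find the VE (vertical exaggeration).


VE = horizontal_scale / vertical_scale = 50000 / 1600 = 31.25

31.25x


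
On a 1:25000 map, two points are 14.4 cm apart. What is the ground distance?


ground = 14.4 cm * 25000 / 100 = 3600.0 m = 3.6 km

3.6 km


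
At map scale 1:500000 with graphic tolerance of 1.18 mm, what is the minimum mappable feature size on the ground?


ground = 1.18 mm * 500000 / 1000 = 590.0 m

590.0 m


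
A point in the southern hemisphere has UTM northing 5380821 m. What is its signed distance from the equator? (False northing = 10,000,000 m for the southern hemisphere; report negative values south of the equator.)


For southern: actual = 5380821 - 10000000 = -4619179 m

-4619179 m


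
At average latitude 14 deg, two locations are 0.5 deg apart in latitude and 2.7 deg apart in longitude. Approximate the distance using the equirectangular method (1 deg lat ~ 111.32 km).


dlat_km = 0.5 * 111.32 = 55.66
dlon_km = 2.7 * 111.32 * cos(14) ≈ 291.636
dist = sqrt(55.66^2 + 291.636^2) ≈ 296.9 km

296.9 km


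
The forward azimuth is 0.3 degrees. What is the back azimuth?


back azimuth = (0.3 + 180) mod 360 = 180.3 degrees

180.3 degrees


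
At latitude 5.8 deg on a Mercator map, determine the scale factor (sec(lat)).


SF = 1 / cos(5.8) = 1 / 0.994881 = 1.005

1.005


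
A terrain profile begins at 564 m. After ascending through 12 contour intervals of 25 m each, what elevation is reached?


elevation = 564 + 12 * 25 = 864 m

864 m


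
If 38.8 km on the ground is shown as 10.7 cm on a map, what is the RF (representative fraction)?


ground = 38.8 km = 3880000 cm; RF denominator = ground / map = 3880000 / 10.7 ≈ 362617; RF = 1:362617

1:362617


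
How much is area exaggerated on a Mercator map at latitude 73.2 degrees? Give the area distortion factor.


area_distortion = 1/cos^2(73.2) = 11.97

11.97


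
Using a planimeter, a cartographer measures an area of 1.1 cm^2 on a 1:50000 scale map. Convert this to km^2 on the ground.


ground_area = 1.1 * (50000/100)^2 = 275000.0 m^2 = 0.275 km^2

0.275 km^2


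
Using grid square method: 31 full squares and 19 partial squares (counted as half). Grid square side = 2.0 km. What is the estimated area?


effective squares = 31 + 19 * 0.5 = 40.5
area = 40.5 * 4.0 = 162.0 km^2

162.0 km^2


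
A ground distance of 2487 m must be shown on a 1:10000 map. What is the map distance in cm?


map_cm = 2487 * 100 / 10000 = 24.87 cm

24.87 cm


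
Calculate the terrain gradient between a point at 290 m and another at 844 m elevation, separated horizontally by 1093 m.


gradient = (844 - 290) / 1093 = 554 / 1093 = 0.5069

0.5069


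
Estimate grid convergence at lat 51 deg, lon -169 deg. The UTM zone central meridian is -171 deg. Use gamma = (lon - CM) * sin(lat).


gamma = (-169 - -171) * sin(51) = 2 * 0.777146 = 1.554 degrees

1.554 degrees


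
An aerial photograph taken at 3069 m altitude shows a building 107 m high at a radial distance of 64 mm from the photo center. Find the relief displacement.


d = h * r / H = 107 * 64 / 3069 = 2.23 mm

2.23 mm


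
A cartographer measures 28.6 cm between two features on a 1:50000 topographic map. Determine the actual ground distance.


ground = 28.6 cm * 50000 / 100 = 14300.0 m = 14.3 km

14.3 km


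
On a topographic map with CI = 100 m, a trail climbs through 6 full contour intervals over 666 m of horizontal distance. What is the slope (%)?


elevation change = 6 * 100 = 600 m
slope = 600 / 666 * 100 = 90.1%

90.1%


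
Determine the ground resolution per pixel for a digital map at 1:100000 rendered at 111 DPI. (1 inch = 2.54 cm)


pixel_cm = 2.54 / 111 ≈ 0.022883 cm
ground = pixel_cm * 100000 / 100 = 2.54 * 100000 / (111 * 100) = 254000 / 11100 ≈ 22.88 m

22.88 m


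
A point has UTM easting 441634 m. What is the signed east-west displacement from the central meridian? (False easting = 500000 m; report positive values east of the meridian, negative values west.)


displacement = 441634 - 500000 = -58366 m

-58366 m


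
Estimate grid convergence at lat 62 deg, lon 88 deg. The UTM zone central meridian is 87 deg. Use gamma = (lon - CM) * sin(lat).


gamma = (88 - 87) * sin(62) = 1 * 0.882948 = 0.883 degrees

0.883 degrees


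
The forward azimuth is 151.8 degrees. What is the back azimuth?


back azimuth = (151.8 + 180) mod 360 = 331.8 degrees

331.8 degrees


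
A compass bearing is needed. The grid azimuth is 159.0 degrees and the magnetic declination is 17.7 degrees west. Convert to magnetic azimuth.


magnetic azimuth = grid azimuth - declination (east +ve)
mag_az = 159.0 - -17.7 = 176.7 degrees

176.7 degrees


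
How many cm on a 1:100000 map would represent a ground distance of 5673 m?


map_cm = 5673 * 100 / 100000 = 5.673 cm ≈ 5.67 cm

5.67 cm


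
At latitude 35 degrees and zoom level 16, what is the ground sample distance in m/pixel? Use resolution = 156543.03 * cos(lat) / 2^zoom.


res = 156543.03 * cos(35) / 2^16 = 156543.03 * 0.81915204 / 65536 = 1.96 m/pixel

1.96 m/pixel


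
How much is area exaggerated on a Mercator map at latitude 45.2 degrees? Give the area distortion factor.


area_distortion = 1/cos^2(45.2) = 2.014

2.014


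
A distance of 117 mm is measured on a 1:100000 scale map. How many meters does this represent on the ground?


ground = 117 mm * 100000 / 1000 = 11700.0 m

11700.0 m


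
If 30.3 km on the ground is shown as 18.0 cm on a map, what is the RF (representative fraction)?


ground = 30.3 km = 3030000 cm; RF denominator = ground / map = 3030000 / 18.0 ≈ 168333; RF = 1:168333

1:168333


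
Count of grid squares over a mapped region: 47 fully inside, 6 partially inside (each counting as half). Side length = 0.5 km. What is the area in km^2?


effective squares = 47 + 6 * 0.5 = 50.0
area = 50.0 * 0.25 = 12.5 km^2

12.5 km^2


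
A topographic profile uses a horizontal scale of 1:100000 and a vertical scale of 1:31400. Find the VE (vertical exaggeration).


VE = horizontal_scale / vertical_scale = 100000 / 31400 ≈ 3.2

3.2x


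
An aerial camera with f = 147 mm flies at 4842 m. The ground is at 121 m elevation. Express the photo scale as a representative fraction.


scale = f / (H - h) = 147 mm / 4721 m = 147 / 4721000 = 1:32116

1:32116


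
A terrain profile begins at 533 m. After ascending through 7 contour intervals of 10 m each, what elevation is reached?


elevation = 533 + 7 * 10 = 603 m

603 m


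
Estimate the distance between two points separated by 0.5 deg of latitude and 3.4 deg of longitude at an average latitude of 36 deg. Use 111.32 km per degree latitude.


dlat_km = 0.5 * 111.32 = 55.66
dlon_km = 3.4 * 111.32 * cos(36) ≈ 306.203
dist = sqrt(55.66^2 + 306.203^2) ≈ 311.2 km

311.2 km


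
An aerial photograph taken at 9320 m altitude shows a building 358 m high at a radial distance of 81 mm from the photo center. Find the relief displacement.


d = h * r / H = 358 * 81 / 9320 = 3.11 mm

3.11 mm
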